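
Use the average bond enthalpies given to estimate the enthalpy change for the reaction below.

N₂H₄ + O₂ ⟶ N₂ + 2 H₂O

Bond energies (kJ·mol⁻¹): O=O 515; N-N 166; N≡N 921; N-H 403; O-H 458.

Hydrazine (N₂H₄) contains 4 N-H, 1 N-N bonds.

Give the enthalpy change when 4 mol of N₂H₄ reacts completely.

ΔH = −1840 kJ

Bonds broken (reactants):
  N-H: 4 × 403 = 1612
  N-N: 1 × 166 = 166
  O=O: 1 × 515 = 515
  Σ(broken) = 2293 kJ
Bonds formed (products):
  N≡N: 1 × 921 = 921
  O-H: 4 × 458 = 1832
  Σ(formed) = 2753 kJ
ΔH = Σ(broken) − Σ(formed) = 2293 − 2753 = −460 kJ
For 4× the reaction as written: 4 × (−460) = −1840 kJ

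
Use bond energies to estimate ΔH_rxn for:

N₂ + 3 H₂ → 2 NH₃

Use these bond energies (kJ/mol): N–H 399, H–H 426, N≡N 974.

Bonds broken (reactants):
  H–H: 3 × 426 = 1278
  N≡N: 1 × 974 = 974
  Σ(broken) = 2252 kJ
Bonds formed (products):
  N–H: 6 × 399 = 2394
  Σ(formed) = 2394 kJ
ΔH = Σ(broken) − Σ(formed) = 2252 − 2394 = −142 kJ

ΔH ≈ −142 kJ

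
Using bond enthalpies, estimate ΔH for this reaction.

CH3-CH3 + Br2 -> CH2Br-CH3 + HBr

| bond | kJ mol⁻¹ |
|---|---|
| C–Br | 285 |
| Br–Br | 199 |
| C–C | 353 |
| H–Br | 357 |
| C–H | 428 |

ΔH ≈ −15 kJ

Bonds broken (reactants):
  Br–Br: 1 × 199 = 199
  C–C: 1 × 353 = 353
  C–H: 6 × 428 = 2568
  Σ(broken) = 3120 kJ
Bonds formed (products):
  C–Br: 1 × 285 = 285
  C–C: 1 × 353 = 353
  C–H: 5 × 428 = 2140
  H–Br: 1 × 357 = 357
  Σ(formed) = 3135 kJ
ΔH = Σ(broken) − Σ(formed) = 3120 − 3135 = −15 kJ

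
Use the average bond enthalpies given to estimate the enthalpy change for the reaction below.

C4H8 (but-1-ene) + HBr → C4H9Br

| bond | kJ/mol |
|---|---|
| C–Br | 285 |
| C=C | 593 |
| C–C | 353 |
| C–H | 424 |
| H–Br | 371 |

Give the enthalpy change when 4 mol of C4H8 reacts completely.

ΔH = −392 kJ

Bonds broken (reactants):
  C–C: 2 × 353 = 706
  C–H: 8 × 424 = 3392
  C=C: 1 × 593 = 593
  H–Br: 1 × 371 = 371
  Σ(broken) = 5062 kJ
Bonds formed (products):
  C–Br: 1 × 285 = 285
  C–C: 3 × 353 = 1059
  C–H: 9 × 424 = 3816
  Σ(formed) = 5160 kJ
ΔH = Σ(broken) − Σ(formed) = 5062 − 5160 = −98 kJ
For 4× the reaction as written: 4 × (−98) = −392 kJ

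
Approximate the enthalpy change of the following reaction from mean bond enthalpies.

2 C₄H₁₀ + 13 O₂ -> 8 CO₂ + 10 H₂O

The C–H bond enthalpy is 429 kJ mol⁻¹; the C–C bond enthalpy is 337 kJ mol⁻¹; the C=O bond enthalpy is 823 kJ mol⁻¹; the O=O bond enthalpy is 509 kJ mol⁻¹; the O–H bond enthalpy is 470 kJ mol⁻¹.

ΔH ≈ −5349 kJ

Bonds broken (reactants):
  C–C: 6 × 337 = 2022
  C–H: 20 × 429 = 8580
  O=O: 13 × 509 = 6617
  Σ(broken) = 17219 kJ
Bonds formed (products):
  C=O: 16 × 823 = 13168
  O–H: 20 × 470 = 9400
  Σ(formed) = 22568 kJ
ΔH = Σ(broken) − Σ(formed) = 17219 − 22568 = −5349 kJ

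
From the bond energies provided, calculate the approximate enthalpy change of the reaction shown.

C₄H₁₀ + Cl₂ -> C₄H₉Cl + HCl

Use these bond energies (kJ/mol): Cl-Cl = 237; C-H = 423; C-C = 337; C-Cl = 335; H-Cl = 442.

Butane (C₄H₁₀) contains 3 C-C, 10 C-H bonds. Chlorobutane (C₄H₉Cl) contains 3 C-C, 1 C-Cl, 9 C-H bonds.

Bonds broken (reactants):
  C-C: 3 × 337 = 1011
  C-H: 10 × 423 = 4230
  Cl-Cl: 1 × 237 = 237
  Σ(broken) = 5478 kJ
Bonds formed (products):
  C-C: 3 × 337 = 1011
  C-Cl: 1 × 335 = 335
  C-H: 9 × 423 = 3807
  H-Cl: 1 × 442 = 442
  Σ(formed) = 5595 kJ
ΔH = Σ(broken) − Σ(formed) = 5478 − 5595 = −117 kJ

ΔH ≈ −117 kJ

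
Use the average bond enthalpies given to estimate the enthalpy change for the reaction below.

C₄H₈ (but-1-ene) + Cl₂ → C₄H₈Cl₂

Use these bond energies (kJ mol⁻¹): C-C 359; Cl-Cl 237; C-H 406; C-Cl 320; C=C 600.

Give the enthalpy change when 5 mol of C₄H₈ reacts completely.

Bonds broken (reactants):
  C-C: 2 × 359 = 718
  C-H: 8 × 406 = 3248
  C=C: 1 × 600 = 600
  Cl-Cl: 1 × 237 = 237
  Σ(broken) = 4803 kJ
Bonds formed (products):
  C-C: 3 × 359 = 1077
  C-Cl: 2 × 320 = 640
  C-H: 8 × 406 = 3248
  Σ(formed) = 4965 kJ
ΔH = Σ(broken) − Σ(formed) = 4803 − 4965 = −162 kJ
For 5× the reaction as written: 5 × (−162) = −810 kJ

ΔH = −810 kJ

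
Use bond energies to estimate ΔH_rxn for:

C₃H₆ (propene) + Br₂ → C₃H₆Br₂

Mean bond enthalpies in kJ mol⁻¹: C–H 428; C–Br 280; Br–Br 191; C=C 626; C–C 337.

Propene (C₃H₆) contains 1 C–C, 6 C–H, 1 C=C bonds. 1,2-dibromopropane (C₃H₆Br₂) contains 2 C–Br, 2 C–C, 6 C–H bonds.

Bonds broken (reactants):
  Br–Br: 1 × 191 = 191
  C–C: 1 × 337 = 337
  C–H: 6 × 428 = 2568
  C=C: 1 × 626 = 626
  Σ(broken) = 3722 kJ
Bonds formed (products):
  C–Br: 2 × 280 = 560
  C–C: 2 × 337 = 674
  C–H: 6 × 428 = 2568
  Σ(formed) = 3802 kJ
ΔH = Σ(broken) − Σ(formed) = 3722 − 3802 = −80 kJ

ΔH ≈ −80 kJ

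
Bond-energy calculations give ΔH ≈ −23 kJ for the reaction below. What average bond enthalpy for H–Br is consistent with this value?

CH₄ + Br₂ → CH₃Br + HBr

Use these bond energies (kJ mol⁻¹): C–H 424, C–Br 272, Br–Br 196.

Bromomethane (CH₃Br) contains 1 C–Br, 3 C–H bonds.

D(H–Br) ≈ 371 kJ/mol

Let D be the H–Br bond energy.
Σ(broken) = 1×196 + 4×424 = 1892
Σ(formed) = 1×272 + 3×424 + 1×D = 1544 + D
ΔH = Σ(broken) − Σ(formed) = (1892) − (1544 + D) = +348 − D
Setting this equal to −23 kJ gives D = 371 kJ/mol.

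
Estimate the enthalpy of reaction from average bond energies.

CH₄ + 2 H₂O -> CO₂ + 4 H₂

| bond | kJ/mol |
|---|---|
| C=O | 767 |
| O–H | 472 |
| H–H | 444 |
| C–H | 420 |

Bonds broken (reactants):
  C–H: 4 × 420 = 1680
  O–H: 4 × 472 = 1888
  Σ(broken) = 3568 kJ
Bonds formed (products):
  C=O: 2 × 767 = 1534
  H–H: 4 × 444 = 1776
  Σ(formed) = 3310 kJ
ΔH = Σ(broken) − Σ(formed) = 3568 − 3310 = +258 kJ

ΔH ≈ +258 kJ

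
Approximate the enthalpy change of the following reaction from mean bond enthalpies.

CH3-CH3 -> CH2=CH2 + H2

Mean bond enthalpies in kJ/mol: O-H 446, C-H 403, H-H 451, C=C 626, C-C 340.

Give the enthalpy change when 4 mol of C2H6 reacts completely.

ΔH = +276 kJ

Bonds broken (reactants):
  C-C: 1 × 340 = 340
  C-H: 6 × 403 = 2418
  Σ(broken) = 2758 kJ
Bonds formed (products):
  C-H: 4 × 403 = 1612
  C=C: 1 × 626 = 626
  H-H: 1 × 451 = 451
  Σ(formed) = 2689 kJ
ΔH = Σ(broken) − Σ(formed) = 2758 − 2689 = +69 kJ
For 4× the reaction as written: 4 × (+69) = +276 kJ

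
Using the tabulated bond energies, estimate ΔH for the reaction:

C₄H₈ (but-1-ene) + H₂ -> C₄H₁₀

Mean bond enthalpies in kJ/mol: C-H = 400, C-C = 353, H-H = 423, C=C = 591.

Bonds broken (reactants):
  C-C: 2 × 353 = 706
  C-H: 8 × 400 = 3200
  C=C: 1 × 591 = 591
  H-H: 1 × 423 = 423
  Σ(broken) = 4920 kJ
Bonds formed (products):
  C-C: 3 × 353 = 1059
  C-H: 10 × 400 = 4000
  Σ(formed) = 5059 kJ
ΔH = Σ(broken) − Σ(formed) = 4920 − 5059 = −139 kJ

ΔH ≈ −139 kJ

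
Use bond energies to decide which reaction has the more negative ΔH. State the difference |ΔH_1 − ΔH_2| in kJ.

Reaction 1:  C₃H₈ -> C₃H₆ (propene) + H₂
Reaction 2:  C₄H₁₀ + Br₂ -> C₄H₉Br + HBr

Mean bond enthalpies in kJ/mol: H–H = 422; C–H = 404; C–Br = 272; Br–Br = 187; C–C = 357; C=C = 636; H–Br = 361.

Reaction 2, by 149 kJ

Reaction 1:
  Bonds broken (reactants):
    C–C: 2 × 357 = 714
    C–H: 8 × 404 = 3232
    Σ(broken) = 3946 kJ
  Bonds formed (products):
    C–C: 1 × 357 = 357
    C–H: 6 × 404 = 2424
    C=C: 1 × 636 = 636
    H–H: 1 × 422 = 422
    Σ(formed) = 3839 kJ
  ΔH_1 = 3946 − 3839 = +107 kJ
Reaction 2:
  Bonds broken (reactants):
    Br–Br: 1 × 187 = 187
    C–C: 3 × 357 = 1071
    C–H: 10 × 404 = 4040
    Σ(broken) = 5298 kJ
  Bonds formed (products):
    C–Br: 1 × 272 = 272
    C–C: 3 × 357 = 1071
    C–H: 9 × 404 = 3636
    H–Br: 1 × 361 = 361
    Σ(formed) = 5340 kJ
  ΔH_2 = 5298 − 5340 = −42 kJ
ΔH_1 − ΔH_2 = +149 kJ, so reaction 2 has the more negative ΔH; |ΔH_1 − ΔH_2| = 149 kJ.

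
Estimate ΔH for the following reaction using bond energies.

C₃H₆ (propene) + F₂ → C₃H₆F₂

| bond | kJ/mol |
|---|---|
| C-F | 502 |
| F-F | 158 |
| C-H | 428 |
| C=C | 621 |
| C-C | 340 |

Bonds broken (reactants):
  C-C: 1 × 340 = 340
  C-H: 6 × 428 = 2568
  C=C: 1 × 621 = 621
  F-F: 1 × 158 = 158
  Σ(broken) = 3687 kJ
Bonds formed (products):
  C-C: 2 × 340 = 680
  C-F: 2 × 502 = 1004
  C-H: 6 × 428 = 2568
  Σ(formed) = 4252 kJ
ΔH = Σ(broken) − Σ(formed) = 3687 − 4252 = −565 kJ

ΔH ≈ −565 kJ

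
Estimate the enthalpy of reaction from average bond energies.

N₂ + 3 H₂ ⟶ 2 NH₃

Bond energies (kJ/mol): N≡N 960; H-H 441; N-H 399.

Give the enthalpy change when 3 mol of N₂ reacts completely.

ΔH = −333 kJ

Bonds broken (reactants):
  H-H: 3 × 441 = 1323
  N≡N: 1 × 960 = 960
  Σ(broken) = 2283 kJ
Bonds formed (products):
  N-H: 6 × 399 = 2394
  Σ(formed) = 2394 kJ
ΔH = Σ(broken) − Σ(formed) = 2283 − 2394 = −111 kJ
For 3× the reaction as written: 3 × (−111) = −333 kJ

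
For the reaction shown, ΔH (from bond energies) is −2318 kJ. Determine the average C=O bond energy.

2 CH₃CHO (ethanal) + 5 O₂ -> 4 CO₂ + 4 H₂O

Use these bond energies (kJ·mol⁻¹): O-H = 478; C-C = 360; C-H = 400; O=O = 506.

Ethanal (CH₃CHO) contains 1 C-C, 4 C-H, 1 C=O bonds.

Let D be the C=O bond energy.
Σ(broken) = 2×360 + 8×400 + 2×D + 5×506 = 6450 + 2D
Σ(formed) = 8×D + 8×478 = 3824 + 8D
ΔH = Σ(broken) − Σ(formed) = (6450 + 2D) − (3824 + 8D) = +2626 − 6D
Setting this equal to −2318 kJ gives 6D = 4944, so D = 824 kJ/mol.

D(C=O) ≈ 824 kJ/mol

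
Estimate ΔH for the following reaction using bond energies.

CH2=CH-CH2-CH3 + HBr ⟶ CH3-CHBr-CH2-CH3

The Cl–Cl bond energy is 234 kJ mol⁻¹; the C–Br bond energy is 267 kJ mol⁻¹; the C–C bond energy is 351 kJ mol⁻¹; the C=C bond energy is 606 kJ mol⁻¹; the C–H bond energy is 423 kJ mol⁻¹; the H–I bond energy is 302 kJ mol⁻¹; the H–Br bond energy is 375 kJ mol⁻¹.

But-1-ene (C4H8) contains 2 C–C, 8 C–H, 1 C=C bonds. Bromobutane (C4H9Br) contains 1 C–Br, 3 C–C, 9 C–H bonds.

ΔH ≈ −60 kJ

Bonds broken (reactants):
  C–C: 2 × 351 = 702
  C–H: 8 × 423 = 3384
  C=C: 1 × 606 = 606
  H–Br: 1 × 375 = 375
  Σ(broken) = 5067 kJ
Bonds formed (products):
  C–Br: 1 × 267 = 267
  C–C: 3 × 351 = 1053
  C–H: 9 × 423 = 3807
  Σ(formed) = 5127 kJ
ΔH = Σ(broken) − Σ(formed) = 5067 − 5127 = −60 kJ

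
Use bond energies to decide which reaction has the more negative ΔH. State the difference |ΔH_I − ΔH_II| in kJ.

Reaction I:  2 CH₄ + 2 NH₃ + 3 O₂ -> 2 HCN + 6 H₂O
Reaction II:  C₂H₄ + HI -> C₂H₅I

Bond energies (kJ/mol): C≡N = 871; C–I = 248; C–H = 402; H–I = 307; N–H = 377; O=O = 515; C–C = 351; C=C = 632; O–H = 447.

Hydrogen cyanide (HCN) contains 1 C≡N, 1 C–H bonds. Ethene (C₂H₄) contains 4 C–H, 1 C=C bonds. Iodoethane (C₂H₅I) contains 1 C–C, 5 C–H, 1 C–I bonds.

Reaction I, by 825 kJ

Reaction I:
  Bonds broken (reactants):
    C–H: 8 × 402 = 3216
    N–H: 6 × 377 = 2262
    O=O: 3 × 515 = 1545
    Σ(broken) = 7023 kJ
  Bonds formed (products):
    C≡N: 2 × 871 = 1742
    C–H: 2 × 402 = 804
    O–H: 12 × 447 = 5364
    Σ(formed) = 7910 kJ
  ΔH_I = 7023 − 7910 = −887 kJ
Reaction II:
  Bonds broken (reactants):
    C–H: 4 × 402 = 1608
    C=C: 1 × 632 = 632
    H–I: 1 × 307 = 307
    Σ(broken) = 2547 kJ
  Bonds formed (products):
    C–C: 1 × 351 = 351
    C–H: 5 × 402 = 2010
    C–I: 1 × 248 = 248
    Σ(formed) = 2609 kJ
  ΔH_II = 2547 − 2609 = −62 kJ
ΔH_I − ΔH_II = −825 kJ, so reaction I has the more negative ΔH; |ΔH_I − ΔH_II| = 825 kJ.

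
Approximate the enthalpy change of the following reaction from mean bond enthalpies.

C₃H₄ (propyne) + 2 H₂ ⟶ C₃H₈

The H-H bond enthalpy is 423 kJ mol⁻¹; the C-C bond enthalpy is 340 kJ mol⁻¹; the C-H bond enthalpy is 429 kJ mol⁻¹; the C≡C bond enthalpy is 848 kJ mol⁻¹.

ΔH ≈ −362 kJ

Bonds broken (reactants):
  C≡C: 1 × 848 = 848
  C-C: 1 × 340 = 340
  C-H: 4 × 429 = 1716
  H-H: 2 × 423 = 846
  Σ(broken) = 3750 kJ
Bonds formed (products):
  C-C: 2 × 340 = 680
  C-H: 8 × 429 = 3432
  Σ(formed) = 4112 kJ
ΔH = Σ(broken) − Σ(formed) = 3750 − 4112 = −362 kJ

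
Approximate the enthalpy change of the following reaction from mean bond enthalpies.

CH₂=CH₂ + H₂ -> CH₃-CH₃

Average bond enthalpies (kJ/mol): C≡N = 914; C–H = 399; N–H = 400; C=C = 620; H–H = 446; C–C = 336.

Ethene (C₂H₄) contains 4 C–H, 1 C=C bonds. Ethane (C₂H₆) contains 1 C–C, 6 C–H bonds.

ΔH ≈ −68 kJ

Bonds broken (reactants):
  C–H: 4 × 399 = 1596
  C=C: 1 × 620 = 620
  H–H: 1 × 446 = 446
  Σ(broken) = 2662 kJ
Bonds formed (products):
  C–C: 1 × 336 = 336
  C–H: 6 × 399 = 2394
  Σ(formed) = 2730 kJ
ΔH = Σ(broken) − Σ(formed) = 2662 − 2730 = −68 kJ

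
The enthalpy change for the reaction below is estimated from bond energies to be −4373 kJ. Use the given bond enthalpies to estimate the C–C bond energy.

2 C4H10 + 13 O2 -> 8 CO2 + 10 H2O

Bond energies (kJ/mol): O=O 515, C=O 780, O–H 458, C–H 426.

Let D be the C–C bond energy.
Σ(broken) = 6×D + 20×426 + 13×515 = 15215 + 6D
Σ(formed) = 16×780 + 20×458 = 21640
ΔH = Σ(broken) − Σ(formed) = (15215 + 6D) − (21640) = −6425 + 6D
Setting this equal to −4373 kJ gives 6D = 2052, so D = 342 kJ/mol.

D(C–C) ≈ 342 kJ/mol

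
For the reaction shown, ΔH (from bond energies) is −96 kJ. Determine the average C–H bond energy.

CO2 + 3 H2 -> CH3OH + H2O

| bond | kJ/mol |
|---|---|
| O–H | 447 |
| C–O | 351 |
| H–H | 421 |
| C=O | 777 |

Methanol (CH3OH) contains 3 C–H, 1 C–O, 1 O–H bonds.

Let D be the C–H bond energy.
Σ(broken) = 2×777 + 3×421 = 2817
Σ(formed) = 3×D + 1×351 + 3×447 = 1692 + 3D
ΔH = Σ(broken) − Σ(formed) = (2817) − (1692 + 3D) = +1125 − 3D
Setting this equal to −96 kJ gives 3D = 1221, so D = 407 kJ/mol.

D(C–H) ≈ 407 kJ/mol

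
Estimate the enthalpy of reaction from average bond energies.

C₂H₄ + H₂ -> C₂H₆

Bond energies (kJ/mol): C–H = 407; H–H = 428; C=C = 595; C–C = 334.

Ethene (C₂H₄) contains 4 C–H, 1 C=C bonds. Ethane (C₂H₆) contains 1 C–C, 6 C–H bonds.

ΔH ≈ −125 kJ

Bonds broken (reactants):
  C–H: 4 × 407 = 1628
  C=C: 1 × 595 = 595
  H–H: 1 × 428 = 428
  Σ(broken) = 2651 kJ
Bonds formed (products):
  C–C: 1 × 334 = 334
  C–H: 6 × 407 = 2442
  Σ(formed) = 2776 kJ
ΔH = Σ(broken) − Σ(formed) = 2651 − 2776 = −125 kJ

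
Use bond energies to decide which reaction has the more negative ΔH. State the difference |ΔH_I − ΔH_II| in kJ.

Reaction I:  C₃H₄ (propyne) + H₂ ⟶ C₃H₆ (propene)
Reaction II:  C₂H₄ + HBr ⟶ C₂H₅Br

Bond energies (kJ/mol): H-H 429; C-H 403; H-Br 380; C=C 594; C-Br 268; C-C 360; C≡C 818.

Reaction I, by 96 kJ

Reaction I:
  Bonds broken (reactants):
    C≡C: 1 × 818 = 818
    C-C: 1 × 360 = 360
    C-H: 4 × 403 = 1612
    H-H: 1 × 429 = 429
    Σ(broken) = 3219 kJ
  Bonds formed (products):
    C-C: 1 × 360 = 360
    C-H: 6 × 403 = 2418
    C=C: 1 × 594 = 594
    Σ(formed) = 3372 kJ
  ΔH_I = 3219 − 3372 = −153 kJ
Reaction II:
  Bonds broken (reactants):
    C-H: 4 × 403 = 1612
    C=C: 1 × 594 = 594
    H-Br: 1 × 380 = 380
    Σ(broken) = 2586 kJ
  Bonds formed (products):
    C-Br: 1 × 268 = 268
    C-C: 1 × 360 = 360
    C-H: 5 × 403 = 2015
    Σ(formed) = 2643 kJ
  ΔH_II = 2586 − 2643 = −57 kJ
ΔH_I − ΔH_II = −96 kJ, so reaction I has the more negative ΔH; |ΔH_I − ΔH_II| = 96 kJ.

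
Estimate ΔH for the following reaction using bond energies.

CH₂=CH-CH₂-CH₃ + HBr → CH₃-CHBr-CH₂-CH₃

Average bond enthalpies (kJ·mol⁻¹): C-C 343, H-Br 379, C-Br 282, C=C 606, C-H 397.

Bonds broken (reactants):
  C-C: 2 × 343 = 686
  C-H: 8 × 397 = 3176
  C=C: 1 × 606 = 606
  H-Br: 1 × 379 = 379
  Σ(broken) = 4847 kJ
Bonds formed (products):
  C-Br: 1 × 282 = 282
  C-C: 3 × 343 = 1029
  C-H: 9 × 397 = 3573
  Σ(formed) = 4884 kJ
ΔH = Σ(broken) − Σ(formed) = 4847 − 4884 = −37 kJ

ΔH ≈ −37 kJ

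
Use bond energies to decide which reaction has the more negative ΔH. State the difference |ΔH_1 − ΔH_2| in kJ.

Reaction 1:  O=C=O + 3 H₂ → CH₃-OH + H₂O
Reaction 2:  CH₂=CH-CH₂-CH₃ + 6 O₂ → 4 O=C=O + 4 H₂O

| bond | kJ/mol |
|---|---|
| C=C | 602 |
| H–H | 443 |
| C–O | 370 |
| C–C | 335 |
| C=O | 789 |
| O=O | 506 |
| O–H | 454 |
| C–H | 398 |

Reaction 1:
  Bonds broken (reactants):
    C=O: 2 × 789 = 1578
    H–H: 3 × 443 = 1329
    Σ(broken) = 2907 kJ
  Bonds formed (products):
    C–H: 3 × 398 = 1194
    C–O: 1 × 370 = 370
    O–H: 3 × 454 = 1362
    Σ(formed) = 2926 kJ
  ΔH_1 = 2907 − 2926 = −19 kJ
Reaction 2:
  Bonds broken (reactants):
    C–C: 2 × 335 = 670
    C–H: 8 × 398 = 3184
    C=C: 1 × 602 = 602
    O=O: 6 × 506 = 3036
    Σ(broken) = 7492 kJ
  Bonds formed (products):
    C=O: 8 × 789 = 6312
    O–H: 8 × 454 = 3632
    Σ(formed) = 9944 kJ
  ΔH_2 = 7492 − 9944 = −2452 kJ
ΔH_1 − ΔH_2 = +2433 kJ, so reaction 2 has the more negative ΔH; |ΔH_1 − ΔH_2| = 2433 kJ.

Reaction 2, by 2433 kJ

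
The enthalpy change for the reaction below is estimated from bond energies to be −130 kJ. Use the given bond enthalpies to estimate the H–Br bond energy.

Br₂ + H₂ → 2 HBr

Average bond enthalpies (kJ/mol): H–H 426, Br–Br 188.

D(H–Br) ≈ 372 kJ/mol

Let D be the H–Br bond energy.
Σ(broken) = 1×188 + 1×426 = 614
Σ(formed) = 2×D = 2D
ΔH = Σ(broken) − Σ(formed) = (614) − (2D) = +614 − 2D
Setting this equal to −130 kJ gives 2D = 744, so D = 372 kJ/mol.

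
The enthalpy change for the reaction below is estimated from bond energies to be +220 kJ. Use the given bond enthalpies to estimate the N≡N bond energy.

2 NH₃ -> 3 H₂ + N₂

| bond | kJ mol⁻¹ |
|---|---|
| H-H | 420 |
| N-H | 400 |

D(N≡N) ≈ 920 kJ/mol

Let D be the N≡N bond energy.
Σ(broken) = 6×400 = 2400
Σ(formed) = 3×420 + 1×D = 1260 + D
ΔH = Σ(broken) − Σ(formed) = (2400) − (1260 + D) = +1140 − D
Setting this equal to +220 kJ gives D = 920 kJ/mol.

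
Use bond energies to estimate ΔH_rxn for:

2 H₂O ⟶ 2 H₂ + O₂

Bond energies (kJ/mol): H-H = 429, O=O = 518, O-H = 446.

Bonds broken (reactants):
  O-H: 4 × 446 = 1784
  Σ(broken) = 1784 kJ
Bonds formed (products):
  H-H: 2 × 429 = 858
  O=O: 1 × 518 = 518
  Σ(formed) = 1376 kJ
ΔH = Σ(broken) − Σ(formed) = 1784 − 1376 = +408 kJ

ΔH ≈ +408 kJ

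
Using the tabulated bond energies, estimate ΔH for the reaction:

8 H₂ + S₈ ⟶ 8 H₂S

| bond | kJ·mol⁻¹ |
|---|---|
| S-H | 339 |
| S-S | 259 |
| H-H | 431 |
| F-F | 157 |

ΔH ≈ +96 kJ

Bonds broken (reactants):
  H-H: 8 × 431 = 3448
  S-S: 8 × 259 = 2072
  Σ(broken) = 5520 kJ
Bonds formed (products):
  S-H: 16 × 339 = 5424
  Σ(formed) = 5424 kJ
ΔH = Σ(broken) − Σ(formed) = 5520 − 5424 = +96 kJ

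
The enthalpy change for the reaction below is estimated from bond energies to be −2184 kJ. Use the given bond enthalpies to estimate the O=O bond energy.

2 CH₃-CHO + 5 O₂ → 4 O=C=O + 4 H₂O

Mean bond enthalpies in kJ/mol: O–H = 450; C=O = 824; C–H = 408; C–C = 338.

D(O=O) ≈ 484 kJ/mol

Let D be the O=O bond energy.
Σ(broken) = 2×338 + 8×408 + 2×824 + 5×D = 5588 + 5D
Σ(formed) = 8×824 + 8×450 = 10192
ΔH = Σ(broken) − Σ(formed) = (5588 + 5D) − (10192) = −4604 + 5D
Setting this equal to −2184 kJ gives 5D = 2420, so D = 484 kJ/mol.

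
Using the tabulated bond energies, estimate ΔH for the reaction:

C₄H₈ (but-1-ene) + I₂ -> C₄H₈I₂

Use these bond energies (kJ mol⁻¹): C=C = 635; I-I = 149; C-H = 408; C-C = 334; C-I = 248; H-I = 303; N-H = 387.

Bonds broken (reactants):
  C-C: 2 × 334 = 668
  C-H: 8 × 408 = 3264
  C=C: 1 × 635 = 635
  I-I: 1 × 149 = 149
  Σ(broken) = 4716 kJ
Bonds formed (products):
  C-C: 3 × 334 = 1002
  C-H: 8 × 408 = 3264
  C-I: 2 × 248 = 496
  Σ(formed) = 4762 kJ
ΔH = Σ(broken) − Σ(formed) = 4716 − 4762 = −46 kJ

ΔH ≈ −46 kJ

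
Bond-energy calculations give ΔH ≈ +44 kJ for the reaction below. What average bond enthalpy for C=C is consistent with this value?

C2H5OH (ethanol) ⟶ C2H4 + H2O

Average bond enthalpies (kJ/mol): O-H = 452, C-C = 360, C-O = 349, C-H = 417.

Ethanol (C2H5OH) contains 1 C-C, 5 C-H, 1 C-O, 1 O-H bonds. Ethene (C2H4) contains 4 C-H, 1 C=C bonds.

Let D be the C=C bond energy.
Σ(broken) = 1×360 + 5×417 + 1×349 + 1×452 = 3246
Σ(formed) = 4×417 + 1×D + 2×452 = 2572 + D
ΔH = Σ(broken) − Σ(formed) = (3246) − (2572 + D) = +674 − D
Setting this equal to +44 kJ gives D = 630 kJ/mol.

D(C=C) ≈ 630 kJ/mol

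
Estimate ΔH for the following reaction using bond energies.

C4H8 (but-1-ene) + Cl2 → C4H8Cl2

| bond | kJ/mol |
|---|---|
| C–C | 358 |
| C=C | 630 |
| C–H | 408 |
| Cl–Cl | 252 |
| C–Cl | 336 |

Bonds broken (reactants):
  C–C: 2 × 358 = 716
  C–H: 8 × 408 = 3264
  C=C: 1 × 630 = 630
  Cl–Cl: 1 × 252 = 252
  Σ(broken) = 4862 kJ
Bonds formed (products):
  C–C: 3 × 358 = 1074
  C–Cl: 2 × 336 = 672
  C–H: 8 × 408 = 3264
  Σ(formed) = 5010 kJ
ΔH = Σ(broken) − Σ(formed) = 4862 − 5010 = −148 kJ

ΔH ≈ −148 kJ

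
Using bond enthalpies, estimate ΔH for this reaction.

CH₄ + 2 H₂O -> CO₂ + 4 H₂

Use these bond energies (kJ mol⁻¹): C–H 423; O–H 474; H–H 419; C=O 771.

ΔH ≈ +370 kJ

Bonds broken (reactants):
  C–H: 4 × 423 = 1692
  O–H: 4 × 474 = 1896
  Σ(broken) = 3588 kJ
Bonds formed (products):
  C=O: 2 × 771 = 1542
  H–H: 4 × 419 = 1676
  Σ(formed) = 3218 kJ
ΔH = Σ(broken) − Σ(formed) = 3588 − 3218 = +370 kJ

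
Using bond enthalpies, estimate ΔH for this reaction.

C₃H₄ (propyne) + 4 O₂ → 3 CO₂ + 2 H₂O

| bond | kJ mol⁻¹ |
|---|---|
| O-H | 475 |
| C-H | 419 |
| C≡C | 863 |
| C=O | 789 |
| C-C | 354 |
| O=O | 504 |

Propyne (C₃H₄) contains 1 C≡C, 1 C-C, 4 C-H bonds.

ΔH ≈ −1725 kJ

Bonds broken (reactants):
  C≡C: 1 × 863 = 863
  C-C: 1 × 354 = 354
  C-H: 4 × 419 = 1676
  O=O: 4 × 504 = 2016
  Σ(broken) = 4909 kJ
Bonds formed (products):
  C=O: 6 × 789 = 4734
  O-H: 4 × 475 = 1900
  Σ(formed) = 6634 kJ
ΔH = Σ(broken) − Σ(formed) = 4909 − 6634 = −1725 kJ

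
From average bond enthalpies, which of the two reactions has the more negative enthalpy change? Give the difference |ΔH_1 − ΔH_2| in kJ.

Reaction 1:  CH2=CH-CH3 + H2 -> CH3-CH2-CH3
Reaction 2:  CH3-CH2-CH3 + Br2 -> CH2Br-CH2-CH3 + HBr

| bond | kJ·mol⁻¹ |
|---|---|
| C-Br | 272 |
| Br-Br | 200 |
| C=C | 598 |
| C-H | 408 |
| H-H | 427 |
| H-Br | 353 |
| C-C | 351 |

Reaction 1:
  Bonds broken (reactants):
    C-C: 1 × 351 = 351
    C-H: 6 × 408 = 2448
    C=C: 1 × 598 = 598
    H-H: 1 × 427 = 427
    Σ(broken) = 3824 kJ
  Bonds formed (products):
    C-C: 2 × 351 = 702
    C-H: 8 × 408 = 3264
    Σ(formed) = 3966 kJ
  ΔH_1 = 3824 − 3966 = −142 kJ
Reaction 2:
  Bonds broken (reactants):
    Br-Br: 1 × 200 = 200
    C-C: 2 × 351 = 702
    C-H: 8 × 408 = 3264
    Σ(broken) = 4166 kJ
  Bonds formed (products):
    C-Br: 1 × 272 = 272
    C-C: 2 × 351 = 702
    C-H: 7 × 408 = 2856
    H-Br: 1 × 353 = 353
    Σ(formed) = 4183 kJ
  ΔH_2 = 4166 − 4183 = −17 kJ
ΔH_1 − ΔH_2 = −125 kJ, so reaction 1 has the more negative ΔH; |ΔH_1 − ΔH_2| = 125 kJ.

Reaction 1, by 125 kJ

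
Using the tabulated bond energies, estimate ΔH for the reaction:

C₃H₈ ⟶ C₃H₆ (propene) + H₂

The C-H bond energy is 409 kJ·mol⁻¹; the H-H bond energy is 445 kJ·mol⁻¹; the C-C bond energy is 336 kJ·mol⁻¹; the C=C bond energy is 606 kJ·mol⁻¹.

Bonds broken (reactants):
  C-C: 2 × 336 = 672
  C-H: 8 × 409 = 3272
  Σ(broken) = 3944 kJ
Bonds formed (products):
  C-C: 1 × 336 = 336
  C-H: 6 × 409 = 2454
  C=C: 1 × 606 = 606
  H-H: 1 × 445 = 445
  Σ(formed) = 3841 kJ
ΔH = Σ(broken) − Σ(formed) = 3944 − 3841 = +103 kJ

ΔH ≈ +103 kJ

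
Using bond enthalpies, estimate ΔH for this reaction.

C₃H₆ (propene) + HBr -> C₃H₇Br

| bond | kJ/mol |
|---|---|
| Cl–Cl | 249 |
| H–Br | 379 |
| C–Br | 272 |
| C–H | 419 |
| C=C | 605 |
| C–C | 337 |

Bonds broken (reactants):
  C–C: 1 × 337 = 337
  C–H: 6 × 419 = 2514
  C=C: 1 × 605 = 605
  H–Br: 1 × 379 = 379
  Σ(broken) = 3835 kJ
Bonds formed (products):
  C–Br: 1 × 272 = 272
  C–C: 2 × 337 = 674
  C–H: 7 × 419 = 2933
  Σ(formed) = 3879 kJ
ΔH = Σ(broken) − Σ(formed) = 3835 − 3879 = −44 kJ

ΔH ≈ −44 kJ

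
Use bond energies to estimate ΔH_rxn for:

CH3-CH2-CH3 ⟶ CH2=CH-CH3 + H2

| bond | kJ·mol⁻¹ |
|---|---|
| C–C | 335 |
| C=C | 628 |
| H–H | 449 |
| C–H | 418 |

Bonds broken (reactants):
  C–C: 2 × 335 = 670
  C–H: 8 × 418 = 3344
  Σ(broken) = 4014 kJ
Bonds formed (products):
  C–C: 1 × 335 = 335
  C–H: 6 × 418 = 2508
  C=C: 1 × 628 = 628
  H–H: 1 × 449 = 449
  Σ(formed) = 3920 kJ
ΔH = Σ(broken) − Σ(formed) = 4014 − 3920 = +94 kJ

ΔH ≈ +94 kJ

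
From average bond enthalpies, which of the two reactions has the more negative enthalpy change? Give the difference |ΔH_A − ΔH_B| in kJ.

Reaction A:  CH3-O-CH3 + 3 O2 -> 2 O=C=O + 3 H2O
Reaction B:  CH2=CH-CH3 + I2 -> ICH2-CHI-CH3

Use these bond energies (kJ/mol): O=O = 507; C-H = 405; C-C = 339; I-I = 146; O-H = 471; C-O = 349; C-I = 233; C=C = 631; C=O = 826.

Reaction A, by 1453 kJ

Reaction A:
  Bonds broken (reactants):
    C-H: 6 × 405 = 2430
    C-O: 2 × 349 = 698
    O=O: 3 × 507 = 1521
    Σ(broken) = 4649 kJ
  Bonds formed (products):
    C=O: 4 × 826 = 3304
    O-H: 6 × 471 = 2826
    Σ(formed) = 6130 kJ
  ΔH_A = 4649 − 6130 = −1481 kJ
Reaction B:
  Bonds broken (reactants):
    C-C: 1 × 339 = 339
    C-H: 6 × 405 = 2430
    C=C: 1 × 631 = 631
    I-I: 1 × 146 = 146
    Σ(broken) = 3546 kJ
  Bonds formed (products):
    C-C: 2 × 339 = 678
    C-H: 6 × 405 = 2430
    C-I: 2 × 233 = 466
    Σ(formed) = 3574 kJ
  ΔH_B = 3546 − 3574 = −28 kJ
ΔH_A − ΔH_B = −1453 kJ, so reaction A has the more negative ΔH; |ΔH_A − ΔH_B| = 1453 kJ.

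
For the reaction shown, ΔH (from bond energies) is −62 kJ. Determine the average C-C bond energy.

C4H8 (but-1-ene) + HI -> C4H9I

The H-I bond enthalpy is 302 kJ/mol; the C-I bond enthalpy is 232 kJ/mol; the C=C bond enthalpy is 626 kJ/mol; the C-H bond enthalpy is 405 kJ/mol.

D(C-C) ≈ 353 kJ/mol

Let D be the C-C bond energy.
Σ(broken) = 2×D + 8×405 + 1×626 + 1×302 = 4168 + 2D
Σ(formed) = 3×D + 9×405 + 1×232 = 3877 + 3D
ΔH = Σ(broken) − Σ(formed) = (4168 + 2D) − (3877 + 3D) = +291 − D
Setting this equal to −62 kJ gives D = 353 kJ/mol.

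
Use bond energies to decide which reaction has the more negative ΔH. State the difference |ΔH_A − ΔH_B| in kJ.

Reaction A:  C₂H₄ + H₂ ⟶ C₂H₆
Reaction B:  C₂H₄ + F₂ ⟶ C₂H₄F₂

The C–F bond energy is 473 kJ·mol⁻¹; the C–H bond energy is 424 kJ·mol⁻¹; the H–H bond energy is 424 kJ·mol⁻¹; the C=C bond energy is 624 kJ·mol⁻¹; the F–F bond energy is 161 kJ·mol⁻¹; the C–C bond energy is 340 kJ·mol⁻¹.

Reaction A:
  Bonds broken (reactants):
    C–H: 4 × 424 = 1696
    C=C: 1 × 624 = 624
    H–H: 1 × 424 = 424
    Σ(broken) = 2744 kJ
  Bonds formed (products):
    C–C: 1 × 340 = 340
    C–H: 6 × 424 = 2544
    Σ(formed) = 2884 kJ
  ΔH_A = 2744 − 2884 = −140 kJ
Reaction B:
  Bonds broken (reactants):
    C–H: 4 × 424 = 1696
    C=C: 1 × 624 = 624
    F–F: 1 × 161 = 161
    Σ(broken) = 2481 kJ
  Bonds formed (products):
    C–C: 1 × 340 = 340
    C–F: 2 × 473 = 946
    C–H: 4 × 424 = 1696
    Σ(formed) = 2982 kJ
  ΔH_B = 2481 − 2982 = −501 kJ
ΔH_A − ΔH_B = +361 kJ, so reaction B has the more negative ΔH; |ΔH_A − ΔH_B| = 361 kJ.

Reaction B, by 361 kJ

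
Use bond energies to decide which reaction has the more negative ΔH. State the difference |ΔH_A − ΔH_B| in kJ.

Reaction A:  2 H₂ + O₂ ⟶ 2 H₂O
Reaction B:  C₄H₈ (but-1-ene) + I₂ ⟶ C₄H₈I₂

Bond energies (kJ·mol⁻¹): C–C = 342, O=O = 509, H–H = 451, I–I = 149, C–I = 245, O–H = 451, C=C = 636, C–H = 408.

Reaction A:
  Bonds broken (reactants):
    H–H: 2 × 451 = 902
    O=O: 1 × 509 = 509
    Σ(broken) = 1411 kJ
  Bonds formed (products):
    O–H: 4 × 451 = 1804
    Σ(formed) = 1804 kJ
  ΔH_A = 1411 − 1804 = −393 kJ
Reaction B:
  Bonds broken (reactants):
    C–C: 2 × 342 = 684
    C–H: 8 × 408 = 3264
    C=C: 1 × 636 = 636
    I–I: 1 × 149 = 149
    Σ(broken) = 4733 kJ
  Bonds formed (products):
    C–C: 3 × 342 = 1026
    C–H: 8 × 408 = 3264
    C–I: 2 × 245 = 490
    Σ(formed) = 4780 kJ
  ΔH_B = 4733 − 4780 = −47 kJ
ΔH_A − ΔH_B = −346 kJ, so reaction A has the more negative ΔH; |ΔH_A − ΔH_B| = 346 kJ.

Reaction A, by 346 kJ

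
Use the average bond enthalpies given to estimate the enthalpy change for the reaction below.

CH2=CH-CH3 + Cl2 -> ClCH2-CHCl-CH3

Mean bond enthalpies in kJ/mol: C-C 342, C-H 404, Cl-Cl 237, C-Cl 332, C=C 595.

ΔH ≈ −174 kJ

Bonds broken (reactants):
  C-C: 1 × 342 = 342
  C-H: 6 × 404 = 2424
  C=C: 1 × 595 = 595
  Cl-Cl: 1 × 237 = 237
  Σ(broken) = 3598 kJ
Bonds formed (products):
  C-C: 2 × 342 = 684
  C-Cl: 2 × 332 = 664
  C-H: 6 × 404 = 2424
  Σ(formed) = 3772 kJ
ΔH = Σ(broken) − Σ(formed) = 3598 − 3772 = −174 kJ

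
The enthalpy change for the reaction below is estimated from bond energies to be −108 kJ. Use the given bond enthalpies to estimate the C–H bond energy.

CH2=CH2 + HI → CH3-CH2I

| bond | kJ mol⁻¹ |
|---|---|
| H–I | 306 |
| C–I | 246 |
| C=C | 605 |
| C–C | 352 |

D(C–H) ≈ 421 kJ/mol

Let D be the C–H bond energy.
Σ(broken) = 4×D + 1×605 + 1×306 = 911 + 4D
Σ(formed) = 1×352 + 5×D + 1×246 = 598 + 5D
ΔH = Σ(broken) − Σ(formed) = (911 + 4D) − (598 + 5D) = +313 − D
Setting this equal to −108 kJ gives D = 421 kJ/mol.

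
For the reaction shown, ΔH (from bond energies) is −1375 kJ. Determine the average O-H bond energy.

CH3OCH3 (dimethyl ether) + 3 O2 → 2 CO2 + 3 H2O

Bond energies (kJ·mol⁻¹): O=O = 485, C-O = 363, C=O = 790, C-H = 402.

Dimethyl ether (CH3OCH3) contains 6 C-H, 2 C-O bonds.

D(O-H) ≈ 468 kJ/mol

Let D be the O-H bond energy.
Σ(broken) = 6×402 + 2×363 + 3×485 = 4593
Σ(formed) = 4×790 + 6×D = 3160 + 6D
ΔH = Σ(broken) − Σ(formed) = (4593) − (3160 + 6D) = +1433 − 6D
Setting this equal to −1375 kJ gives 6D = 2808, so D = 468 kJ/mol.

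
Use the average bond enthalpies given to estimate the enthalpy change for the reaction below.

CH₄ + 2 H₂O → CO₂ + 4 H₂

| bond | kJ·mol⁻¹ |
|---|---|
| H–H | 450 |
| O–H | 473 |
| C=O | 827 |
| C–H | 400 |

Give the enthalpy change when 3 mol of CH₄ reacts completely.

ΔH = +114 kJ

Bonds broken (reactants):
  C–H: 4 × 400 = 1600
  O–H: 4 × 473 = 1892
  Σ(broken) = 3492 kJ
Bonds formed (products):
  C=O: 2 × 827 = 1654
  H–H: 4 × 450 = 1800
  Σ(formed) = 3454 kJ
ΔH = Σ(broken) − Σ(formed) = 3492 − 3454 = +38 kJ
For 3× the reaction as written: 3 × (+38) = +114 kJ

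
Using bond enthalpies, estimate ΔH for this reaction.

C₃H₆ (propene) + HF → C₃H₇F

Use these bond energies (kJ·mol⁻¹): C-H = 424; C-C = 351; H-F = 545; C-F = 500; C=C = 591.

Bonds broken (reactants):
  C-C: 1 × 351 = 351
  C-H: 6 × 424 = 2544
  C=C: 1 × 591 = 591
  H-F: 1 × 545 = 545
  Σ(broken) = 4031 kJ
Bonds formed (products):
  C-C: 2 × 351 = 702
  C-F: 1 × 500 = 500
  C-H: 7 × 424 = 2968
  Σ(formed) = 4170 kJ
ΔH = Σ(broken) − Σ(formed) = 4031 − 4170 = −139 kJ

ΔH ≈ −139 kJ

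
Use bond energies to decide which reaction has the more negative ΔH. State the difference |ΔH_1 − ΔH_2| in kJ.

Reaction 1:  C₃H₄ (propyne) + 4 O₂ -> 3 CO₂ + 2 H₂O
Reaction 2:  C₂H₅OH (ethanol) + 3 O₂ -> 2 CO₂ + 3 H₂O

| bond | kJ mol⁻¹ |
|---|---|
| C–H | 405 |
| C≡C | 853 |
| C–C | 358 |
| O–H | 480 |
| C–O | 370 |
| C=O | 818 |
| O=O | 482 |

Reaction 1, by 596 kJ

Reaction 1:
  Bonds broken (reactants):
    C≡C: 1 × 853 = 853
    C–C: 1 × 358 = 358
    C–H: 4 × 405 = 1620
    O=O: 4 × 482 = 1928
    Σ(broken) = 4759 kJ
  Bonds formed (products):
    C=O: 6 × 818 = 4908
    O–H: 4 × 480 = 1920
    Σ(formed) = 6828 kJ
  ΔH_1 = 4759 − 6828 = −2069 kJ
Reaction 2:
  Bonds broken (reactants):
    C–C: 1 × 358 = 358
    C–H: 5 × 405 = 2025
    C–O: 1 × 370 = 370
    O–H: 1 × 480 = 480
    O=O: 3 × 482 = 1446
    Σ(broken) = 4679 kJ
  Bonds formed (products):
    C=O: 4 × 818 = 3272
    O–H: 6 × 480 = 2880
    Σ(formed) = 6152 kJ
  ΔH_2 = 4679 − 6152 = −1473 kJ
ΔH_1 − ΔH_2 = −596 kJ, so reaction 1 has the more negative ΔH; |ΔH_1 − ΔH_2| = 596 kJ.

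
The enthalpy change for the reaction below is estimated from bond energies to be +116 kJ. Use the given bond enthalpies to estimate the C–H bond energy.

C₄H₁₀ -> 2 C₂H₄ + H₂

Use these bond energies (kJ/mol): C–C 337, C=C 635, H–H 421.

Let D be the C–H bond energy.
Σ(broken) = 3×337 + 10×D = 1011 + 10D
Σ(formed) = 8×D + 2×635 + 1×421 = 1691 + 8D
ΔH = Σ(broken) − Σ(formed) = (1011 + 10D) − (1691 + 8D) = −680 + 2D
Setting this equal to +116 kJ gives 2D = 796, so D = 398 kJ/mol.

D(C–H) ≈ 398 kJ/mol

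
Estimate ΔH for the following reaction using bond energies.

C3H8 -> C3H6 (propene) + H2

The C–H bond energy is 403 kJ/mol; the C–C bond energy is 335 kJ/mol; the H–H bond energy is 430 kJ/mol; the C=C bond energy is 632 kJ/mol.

ΔH ≈ +79 kJ

Bonds broken (reactants):
  C–C: 2 × 335 = 670
  C–H: 8 × 403 = 3224
  Σ(broken) = 3894 kJ
Bonds formed (products):
  C–C: 1 × 335 = 335
  C–H: 6 × 403 = 2418
  C=C: 1 × 632 = 632
  H–H: 1 × 430 = 430
  Σ(formed) = 3815 kJ
ΔH = Σ(broken) − Σ(formed) = 3894 − 3815 = +79 kJ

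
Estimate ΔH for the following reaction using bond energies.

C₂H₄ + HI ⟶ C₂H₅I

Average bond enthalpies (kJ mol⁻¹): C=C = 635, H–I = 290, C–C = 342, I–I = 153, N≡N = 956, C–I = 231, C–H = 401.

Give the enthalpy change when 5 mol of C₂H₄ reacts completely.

Bonds broken (reactants):
  C–H: 4 × 401 = 1604
  C=C: 1 × 635 = 635
  H–I: 1 × 290 = 290
  Σ(broken) = 2529 kJ
Bonds formed (products):
  C–C: 1 × 342 = 342
  C–H: 5 × 401 = 2005
  C–I: 1 × 231 = 231
  Σ(formed) = 2578 kJ
ΔH = Σ(broken) − Σ(formed) = 2529 − 2578 = −49 kJ
For 5× the reaction as written: 5 × (−49) = −245 kJ

ΔH = −245 kJ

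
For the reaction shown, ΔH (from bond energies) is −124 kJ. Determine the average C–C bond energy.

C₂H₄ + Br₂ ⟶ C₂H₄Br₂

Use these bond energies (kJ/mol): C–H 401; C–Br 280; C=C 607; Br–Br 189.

Let D be the C–C bond energy.
Σ(broken) = 1×189 + 4×401 + 1×607 = 2400
Σ(formed) = 2×280 + 1×D + 4×401 = 2164 + D
ΔH = Σ(broken) − Σ(formed) = (2400) − (2164 + D) = +236 − D
Setting this equal to −124 kJ gives D = 360 kJ/mol.

D(C–C) ≈ 360 kJ/mol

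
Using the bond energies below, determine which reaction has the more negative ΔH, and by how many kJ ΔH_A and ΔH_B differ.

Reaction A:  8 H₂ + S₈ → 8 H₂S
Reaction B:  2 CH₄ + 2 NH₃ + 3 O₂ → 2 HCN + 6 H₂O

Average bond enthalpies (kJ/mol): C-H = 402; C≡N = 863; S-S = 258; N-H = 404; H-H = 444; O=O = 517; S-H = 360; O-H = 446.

Reaction A:
  Bonds broken (reactants):
    H-H: 8 × 444 = 3552
    S-S: 8 × 258 = 2064
    Σ(broken) = 5616 kJ
  Bonds formed (products):
    S-H: 16 × 360 = 5760
    Σ(formed) = 5760 kJ
  ΔH_A = 5616 − 5760 = −144 kJ
Reaction B:
  Bonds broken (reactants):
    C-H: 8 × 402 = 3216
    N-H: 6 × 404 = 2424
    O=O: 3 × 517 = 1551
    Σ(broken) = 7191 kJ
  Bonds formed (products):
    C≡N: 2 × 863 = 1726
    C-H: 2 × 402 = 804
    O-H: 12 × 446 = 5352
    Σ(formed) = 7882 kJ
  ΔH_B = 7191 − 7882 = −691 kJ
ΔH_A − ΔH_B = +547 kJ, so reaction B has the more negative ΔH; |ΔH_A − ΔH_B| = 547 kJ.

Reaction B, by 547 kJ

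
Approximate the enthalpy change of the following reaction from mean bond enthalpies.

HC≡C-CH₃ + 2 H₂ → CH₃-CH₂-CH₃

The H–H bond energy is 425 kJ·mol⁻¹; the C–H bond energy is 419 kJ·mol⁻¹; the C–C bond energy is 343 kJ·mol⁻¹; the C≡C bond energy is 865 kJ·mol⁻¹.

ΔH ≈ −304 kJ

Bonds broken (reactants):
  C≡C: 1 × 865 = 865
  C–C: 1 × 343 = 343
  C–H: 4 × 419 = 1676
  H–H: 2 × 425 = 850
  Σ(broken) = 3734 kJ
Bonds formed (products):
  C–C: 2 × 343 = 686
  C–H: 8 × 419 = 3352
  Σ(formed) = 4038 kJ
ΔH = Σ(broken) − Σ(formed) = 3734 − 4038 = −304 kJ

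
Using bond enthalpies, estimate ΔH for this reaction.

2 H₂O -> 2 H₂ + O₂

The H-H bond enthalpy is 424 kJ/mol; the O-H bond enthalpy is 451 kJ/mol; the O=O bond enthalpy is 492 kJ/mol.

ΔH ≈ +464 kJ

Bonds broken (reactants):
  O-H: 4 × 451 = 1804
  Σ(broken) = 1804 kJ
Bonds formed (products):
  H-H: 2 × 424 = 848
  O=O: 1 × 492 = 492
  Σ(formed) = 1340 kJ
ΔH = Σ(broken) − Σ(formed) = 1804 − 1340 = +464 kJ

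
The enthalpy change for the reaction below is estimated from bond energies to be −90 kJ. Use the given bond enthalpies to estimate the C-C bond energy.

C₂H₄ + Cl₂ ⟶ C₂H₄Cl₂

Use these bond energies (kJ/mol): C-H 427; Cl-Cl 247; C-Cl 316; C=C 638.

D(C-C) ≈ 343 kJ/mol

Let D be the C-C bond energy.
Σ(broken) = 4×427 + 1×638 + 1×247 = 2593
Σ(formed) = 1×D + 2×316 + 4×427 = 2340 + D
ΔH = Σ(broken) − Σ(formed) = (2593) − (2340 + D) = +253 − D
Setting this equal to −90 kJ gives D = 343 kJ/mol.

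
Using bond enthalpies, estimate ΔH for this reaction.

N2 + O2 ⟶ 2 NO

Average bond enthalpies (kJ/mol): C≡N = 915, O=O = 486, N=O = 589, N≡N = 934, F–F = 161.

ΔH ≈ +242 kJ

Bonds broken (reactants):
  N≡N: 1 × 934 = 934
  O=O: 1 × 486 = 486
  Σ(broken) = 1420 kJ
Bonds formed (products):
  N=O: 2 × 589 = 1178
  Σ(formed) = 1178 kJ
ΔH = Σ(broken) − Σ(formed) = 1420 − 1178 = +242 kJ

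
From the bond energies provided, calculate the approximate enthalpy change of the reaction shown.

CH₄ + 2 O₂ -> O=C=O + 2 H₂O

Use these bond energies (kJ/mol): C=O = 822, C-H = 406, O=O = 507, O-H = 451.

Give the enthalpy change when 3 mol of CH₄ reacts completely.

ΔH = −2430 kJ

Bonds broken (reactants):
  C-H: 4 × 406 = 1624
  O=O: 2 × 507 = 1014
  Σ(broken) = 2638 kJ
Bonds formed (products):
  C=O: 2 × 822 = 1644
  O-H: 4 × 451 = 1804
  Σ(formed) = 3448 kJ
ΔH = Σ(broken) − Σ(formed) = 2638 − 3448 = −810 kJ
For 3× the reaction as written: 3 × (−810) = −2430 kJ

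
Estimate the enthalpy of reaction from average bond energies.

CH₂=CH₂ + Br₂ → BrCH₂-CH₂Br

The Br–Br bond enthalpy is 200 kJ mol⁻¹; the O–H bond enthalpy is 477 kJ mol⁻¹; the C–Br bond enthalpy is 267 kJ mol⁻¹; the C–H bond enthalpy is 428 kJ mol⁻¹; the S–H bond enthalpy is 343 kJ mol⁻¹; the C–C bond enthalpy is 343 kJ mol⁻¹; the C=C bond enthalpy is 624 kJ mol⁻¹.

Bonds broken (reactants):
  Br–Br: 1 × 200 = 200
  C–H: 4 × 428 = 1712
  C=C: 1 × 624 = 624
  Σ(broken) = 2536 kJ
Bonds formed (products):
  C–Br: 2 × 267 = 534
  C–C: 1 × 343 = 343
  C–H: 4 × 428 = 1712
  Σ(formed) = 2589 kJ
ΔH = Σ(broken) − Σ(formed) = 2536 − 2589 = −53 kJ

ΔH ≈ −53 kJ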